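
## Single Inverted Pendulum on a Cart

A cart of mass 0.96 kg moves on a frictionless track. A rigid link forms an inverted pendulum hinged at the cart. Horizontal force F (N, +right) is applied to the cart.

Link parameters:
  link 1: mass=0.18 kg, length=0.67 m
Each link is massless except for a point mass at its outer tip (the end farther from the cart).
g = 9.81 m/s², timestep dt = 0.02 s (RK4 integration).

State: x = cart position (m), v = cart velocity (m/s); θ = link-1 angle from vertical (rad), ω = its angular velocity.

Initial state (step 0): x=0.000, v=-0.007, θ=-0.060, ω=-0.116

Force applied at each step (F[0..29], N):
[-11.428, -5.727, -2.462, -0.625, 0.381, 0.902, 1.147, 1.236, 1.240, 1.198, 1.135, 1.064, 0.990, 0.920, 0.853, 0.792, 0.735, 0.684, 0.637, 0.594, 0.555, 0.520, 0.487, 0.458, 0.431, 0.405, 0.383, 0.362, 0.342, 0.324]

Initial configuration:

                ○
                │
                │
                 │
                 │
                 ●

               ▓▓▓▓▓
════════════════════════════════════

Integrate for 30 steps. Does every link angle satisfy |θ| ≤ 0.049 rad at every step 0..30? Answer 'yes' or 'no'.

Answer: no

Derivation:
apply F[0]=-11.428 → step 1: x=-0.002, v=-0.243, θ=-0.059, ω=0.218
apply F[1]=-5.727 → step 2: x=-0.009, v=-0.360, θ=-0.053, ω=0.376
apply F[2]=-2.462 → step 3: x=-0.016, v=-0.409, θ=-0.045, ω=0.435
apply F[3]=-0.625 → step 4: x=-0.025, v=-0.421, θ=-0.036, ω=0.441
apply F[4]=+0.381 → step 5: x=-0.033, v=-0.412, θ=-0.028, ω=0.418
apply F[5]=+0.902 → step 6: x=-0.041, v=-0.392, θ=-0.020, ω=0.381
apply F[6]=+1.147 → step 7: x=-0.048, v=-0.368, θ=-0.012, ω=0.340
apply F[7]=+1.236 → step 8: x=-0.056, v=-0.342, θ=-0.006, ω=0.299
apply F[8]=+1.240 → step 9: x=-0.062, v=-0.316, θ=-0.000, ω=0.259
apply F[9]=+1.198 → step 10: x=-0.068, v=-0.291, θ=0.004, ω=0.222
apply F[10]=+1.135 → step 11: x=-0.074, v=-0.267, θ=0.008, ω=0.189
apply F[11]=+1.064 → step 12: x=-0.079, v=-0.246, θ=0.012, ω=0.160
apply F[12]=+0.990 → step 13: x=-0.084, v=-0.225, θ=0.015, ω=0.134
apply F[13]=+0.920 → step 14: x=-0.088, v=-0.207, θ=0.017, ω=0.111
apply F[14]=+0.853 → step 15: x=-0.092, v=-0.190, θ=0.019, ω=0.091
apply F[15]=+0.792 → step 16: x=-0.096, v=-0.174, θ=0.021, ω=0.073
apply F[16]=+0.735 → step 17: x=-0.099, v=-0.160, θ=0.022, ω=0.058
apply F[17]=+0.684 → step 18: x=-0.102, v=-0.146, θ=0.023, ω=0.044
apply F[18]=+0.637 → step 19: x=-0.105, v=-0.134, θ=0.024, ω=0.033
apply F[19]=+0.594 → step 20: x=-0.107, v=-0.122, θ=0.025, ω=0.023
apply F[20]=+0.555 → step 21: x=-0.110, v=-0.112, θ=0.025, ω=0.014
apply F[21]=+0.520 → step 22: x=-0.112, v=-0.102, θ=0.025, ω=0.007
apply F[22]=+0.487 → step 23: x=-0.114, v=-0.092, θ=0.025, ω=0.000
apply F[23]=+0.458 → step 24: x=-0.115, v=-0.084, θ=0.025, ω=-0.005
apply F[24]=+0.431 → step 25: x=-0.117, v=-0.076, θ=0.025, ω=-0.010
apply F[25]=+0.405 → step 26: x=-0.119, v=-0.068, θ=0.025, ω=-0.014
apply F[26]=+0.383 → step 27: x=-0.120, v=-0.061, θ=0.025, ω=-0.017
apply F[27]=+0.362 → step 28: x=-0.121, v=-0.055, θ=0.024, ω=-0.020
apply F[28]=+0.342 → step 29: x=-0.122, v=-0.048, θ=0.024, ω=-0.022
apply F[29]=+0.324 → step 30: x=-0.123, v=-0.042, θ=0.023, ω=-0.024
Max |angle| over trajectory = 0.060 rad; bound = 0.049 → exceeded.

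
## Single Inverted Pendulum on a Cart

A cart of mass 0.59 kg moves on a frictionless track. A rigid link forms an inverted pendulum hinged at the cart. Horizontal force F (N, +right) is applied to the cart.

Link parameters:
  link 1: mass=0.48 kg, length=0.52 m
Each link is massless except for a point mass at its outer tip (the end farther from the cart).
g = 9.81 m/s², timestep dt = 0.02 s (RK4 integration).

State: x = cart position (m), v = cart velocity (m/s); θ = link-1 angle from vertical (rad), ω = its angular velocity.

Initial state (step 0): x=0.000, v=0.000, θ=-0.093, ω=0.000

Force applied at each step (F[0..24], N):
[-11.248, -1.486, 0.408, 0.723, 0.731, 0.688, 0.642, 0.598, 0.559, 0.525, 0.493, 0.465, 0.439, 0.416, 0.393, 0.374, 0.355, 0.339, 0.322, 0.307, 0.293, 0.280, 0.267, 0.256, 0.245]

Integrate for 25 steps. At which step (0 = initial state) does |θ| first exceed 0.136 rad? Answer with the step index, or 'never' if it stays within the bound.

Answer: never

Derivation:
apply F[0]=-11.248 → step 1: x=-0.004, v=-0.365, θ=-0.086, ω=0.664
apply F[1]=-1.486 → step 2: x=-0.011, v=-0.402, θ=-0.073, ω=0.706
apply F[2]=+0.408 → step 3: x=-0.019, v=-0.378, θ=-0.059, ω=0.636
apply F[3]=+0.723 → step 4: x=-0.026, v=-0.346, θ=-0.047, ω=0.553
apply F[4]=+0.731 → step 5: x=-0.033, v=-0.314, θ=-0.037, ω=0.477
apply F[5]=+0.688 → step 6: x=-0.039, v=-0.286, θ=-0.028, ω=0.410
apply F[6]=+0.642 → step 7: x=-0.044, v=-0.260, θ=-0.021, ω=0.351
apply F[7]=+0.598 → step 8: x=-0.049, v=-0.237, θ=-0.014, ω=0.300
apply F[8]=+0.559 → step 9: x=-0.054, v=-0.216, θ=-0.009, ω=0.256
apply F[9]=+0.525 → step 10: x=-0.058, v=-0.198, θ=-0.004, ω=0.218
apply F[10]=+0.493 → step 11: x=-0.062, v=-0.181, θ=0.000, ω=0.184
apply F[11]=+0.465 → step 12: x=-0.065, v=-0.165, θ=0.004, ω=0.155
apply F[12]=+0.439 → step 13: x=-0.068, v=-0.151, θ=0.006, ω=0.130
apply F[13]=+0.416 → step 14: x=-0.071, v=-0.138, θ=0.009, ω=0.108
apply F[14]=+0.393 → step 15: x=-0.074, v=-0.127, θ=0.011, ω=0.089
apply F[15]=+0.374 → step 16: x=-0.076, v=-0.116, θ=0.012, ω=0.073
apply F[16]=+0.355 → step 17: x=-0.079, v=-0.106, θ=0.014, ω=0.059
apply F[17]=+0.339 → step 18: x=-0.081, v=-0.097, θ=0.015, ω=0.046
apply F[18]=+0.322 → step 19: x=-0.083, v=-0.088, θ=0.016, ω=0.036
apply F[19]=+0.307 → step 20: x=-0.084, v=-0.080, θ=0.016, ω=0.027
apply F[20]=+0.293 → step 21: x=-0.086, v=-0.073, θ=0.017, ω=0.019
apply F[21]=+0.280 → step 22: x=-0.087, v=-0.066, θ=0.017, ω=0.012
apply F[22]=+0.267 → step 23: x=-0.088, v=-0.060, θ=0.017, ω=0.006
apply F[23]=+0.256 → step 24: x=-0.090, v=-0.054, θ=0.017, ω=0.001
apply F[24]=+0.245 → step 25: x=-0.091, v=-0.048, θ=0.017, ω=-0.003
max |θ| = 0.093 ≤ 0.136 over all 26 states.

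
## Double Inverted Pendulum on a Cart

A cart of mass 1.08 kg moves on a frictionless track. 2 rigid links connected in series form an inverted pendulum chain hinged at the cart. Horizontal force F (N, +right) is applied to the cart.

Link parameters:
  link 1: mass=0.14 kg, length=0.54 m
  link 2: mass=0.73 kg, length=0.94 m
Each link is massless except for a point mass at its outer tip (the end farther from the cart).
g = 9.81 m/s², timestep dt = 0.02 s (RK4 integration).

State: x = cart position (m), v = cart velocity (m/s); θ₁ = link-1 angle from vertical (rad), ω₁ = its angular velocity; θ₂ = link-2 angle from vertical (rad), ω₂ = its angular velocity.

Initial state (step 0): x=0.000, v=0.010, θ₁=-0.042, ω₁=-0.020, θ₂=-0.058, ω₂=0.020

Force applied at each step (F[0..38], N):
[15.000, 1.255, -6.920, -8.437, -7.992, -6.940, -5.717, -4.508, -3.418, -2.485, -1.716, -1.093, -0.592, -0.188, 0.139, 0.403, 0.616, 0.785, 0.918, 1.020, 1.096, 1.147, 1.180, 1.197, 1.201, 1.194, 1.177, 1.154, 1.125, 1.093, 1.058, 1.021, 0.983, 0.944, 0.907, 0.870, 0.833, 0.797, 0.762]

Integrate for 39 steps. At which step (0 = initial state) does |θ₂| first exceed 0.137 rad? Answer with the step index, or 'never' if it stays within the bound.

apply F[0]=+15.000 → step 1: x=0.003, v=0.294, θ₁=-0.048, ω₁=-0.537, θ₂=-0.058, ω₂=0.003
apply F[1]=+1.255 → step 2: x=0.009, v=0.326, θ₁=-0.059, ω₁=-0.606, θ₂=-0.058, ω₂=-0.003
apply F[2]=-6.920 → step 3: x=0.015, v=0.208, θ₁=-0.069, ω₁=-0.424, θ₂=-0.058, ω₂=0.006
apply F[3]=-8.437 → step 4: x=0.017, v=0.064, θ₁=-0.076, ω₁=-0.214, θ₂=-0.057, ω₂=0.026
apply F[4]=-7.992 → step 5: x=0.017, v=-0.072, θ₁=-0.078, ω₁=-0.032, θ₂=-0.057, ω₂=0.053
apply F[5]=-6.940 → step 6: x=0.015, v=-0.187, θ₁=-0.077, ω₁=0.111, θ₂=-0.055, ω₂=0.083
apply F[6]=-5.717 → step 7: x=0.010, v=-0.281, θ₁=-0.074, ω₁=0.214, θ₂=-0.053, ω₂=0.111
apply F[7]=-4.508 → step 8: x=0.004, v=-0.353, θ₁=-0.069, ω₁=0.284, θ₂=-0.051, ω₂=0.137
apply F[8]=-3.418 → step 9: x=-0.004, v=-0.406, θ₁=-0.063, ω₁=0.326, θ₂=-0.048, ω₂=0.159
apply F[9]=-2.485 → step 10: x=-0.012, v=-0.442, θ₁=-0.056, ω₁=0.347, θ₂=-0.045, ω₂=0.176
apply F[10]=-1.716 → step 11: x=-0.022, v=-0.466, θ₁=-0.049, ω₁=0.352, θ₂=-0.041, ω₂=0.189
apply F[11]=-1.093 → step 12: x=-0.031, v=-0.479, θ₁=-0.042, ω₁=0.347, θ₂=-0.037, ω₂=0.197
apply F[12]=-0.592 → step 13: x=-0.041, v=-0.484, θ₁=-0.035, ω₁=0.335, θ₂=-0.033, ω₂=0.202
apply F[13]=-0.188 → step 14: x=-0.050, v=-0.482, θ₁=-0.029, ω₁=0.318, θ₂=-0.029, ω₂=0.204
apply F[14]=+0.139 → step 15: x=-0.060, v=-0.476, θ₁=-0.023, ω₁=0.299, θ₂=-0.025, ω₂=0.202
apply F[15]=+0.403 → step 16: x=-0.069, v=-0.465, θ₁=-0.017, ω₁=0.278, θ₂=-0.021, ω₂=0.198
apply F[16]=+0.616 → step 17: x=-0.078, v=-0.451, θ₁=-0.012, ω₁=0.256, θ₂=-0.017, ω₂=0.192
apply F[17]=+0.785 → step 18: x=-0.087, v=-0.435, θ₁=-0.007, ω₁=0.234, θ₂=-0.013, ω₂=0.185
apply F[18]=+0.918 → step 19: x=-0.096, v=-0.418, θ₁=-0.002, ω₁=0.212, θ₂=-0.010, ω₂=0.176
apply F[19]=+1.020 → step 20: x=-0.104, v=-0.399, θ₁=0.002, ω₁=0.191, θ₂=-0.006, ω₂=0.166
apply F[20]=+1.096 → step 21: x=-0.112, v=-0.379, θ₁=0.005, ω₁=0.171, θ₂=-0.003, ω₂=0.156
apply F[21]=+1.147 → step 22: x=-0.119, v=-0.359, θ₁=0.008, ω₁=0.152, θ₂=0.000, ω₂=0.145
apply F[22]=+1.180 → step 23: x=-0.126, v=-0.339, θ₁=0.011, ω₁=0.134, θ₂=0.003, ω₂=0.134
apply F[23]=+1.197 → step 24: x=-0.133, v=-0.318, θ₁=0.014, ω₁=0.118, θ₂=0.005, ω₂=0.123
apply F[24]=+1.201 → step 25: x=-0.139, v=-0.299, θ₁=0.016, ω₁=0.102, θ₂=0.008, ω₂=0.112
apply F[25]=+1.194 → step 26: x=-0.145, v=-0.279, θ₁=0.018, ω₁=0.088, θ₂=0.010, ω₂=0.102
apply F[26]=+1.177 → step 27: x=-0.150, v=-0.260, θ₁=0.020, ω₁=0.075, θ₂=0.012, ω₂=0.091
apply F[27]=+1.154 → step 28: x=-0.155, v=-0.242, θ₁=0.021, ω₁=0.063, θ₂=0.014, ω₂=0.081
apply F[28]=+1.125 → step 29: x=-0.160, v=-0.225, θ₁=0.022, ω₁=0.052, θ₂=0.015, ω₂=0.072
apply F[29]=+1.093 → step 30: x=-0.164, v=-0.208, θ₁=0.023, ω₁=0.042, θ₂=0.016, ω₂=0.063
apply F[30]=+1.058 → step 31: x=-0.168, v=-0.192, θ₁=0.024, ω₁=0.034, θ₂=0.018, ω₂=0.055
apply F[31]=+1.021 → step 32: x=-0.172, v=-0.177, θ₁=0.024, ω₁=0.026, θ₂=0.019, ω₂=0.047
apply F[32]=+0.983 → step 33: x=-0.175, v=-0.163, θ₁=0.025, ω₁=0.019, θ₂=0.019, ω₂=0.040
apply F[33]=+0.944 → step 34: x=-0.178, v=-0.149, θ₁=0.025, ω₁=0.013, θ₂=0.020, ω₂=0.033
apply F[34]=+0.907 → step 35: x=-0.181, v=-0.136, θ₁=0.025, ω₁=0.007, θ₂=0.021, ω₂=0.027
apply F[35]=+0.870 → step 36: x=-0.184, v=-0.124, θ₁=0.025, ω₁=0.002, θ₂=0.021, ω₂=0.021
apply F[36]=+0.833 → step 37: x=-0.186, v=-0.113, θ₁=0.025, ω₁=-0.002, θ₂=0.022, ω₂=0.016
apply F[37]=+0.797 → step 38: x=-0.188, v=-0.102, θ₁=0.025, ω₁=-0.006, θ₂=0.022, ω₂=0.011
apply F[38]=+0.762 → step 39: x=-0.190, v=-0.092, θ₁=0.025, ω₁=-0.009, θ₂=0.022, ω₂=0.007
max |θ₂| = 0.058 ≤ 0.137 over all 40 states.

Answer: never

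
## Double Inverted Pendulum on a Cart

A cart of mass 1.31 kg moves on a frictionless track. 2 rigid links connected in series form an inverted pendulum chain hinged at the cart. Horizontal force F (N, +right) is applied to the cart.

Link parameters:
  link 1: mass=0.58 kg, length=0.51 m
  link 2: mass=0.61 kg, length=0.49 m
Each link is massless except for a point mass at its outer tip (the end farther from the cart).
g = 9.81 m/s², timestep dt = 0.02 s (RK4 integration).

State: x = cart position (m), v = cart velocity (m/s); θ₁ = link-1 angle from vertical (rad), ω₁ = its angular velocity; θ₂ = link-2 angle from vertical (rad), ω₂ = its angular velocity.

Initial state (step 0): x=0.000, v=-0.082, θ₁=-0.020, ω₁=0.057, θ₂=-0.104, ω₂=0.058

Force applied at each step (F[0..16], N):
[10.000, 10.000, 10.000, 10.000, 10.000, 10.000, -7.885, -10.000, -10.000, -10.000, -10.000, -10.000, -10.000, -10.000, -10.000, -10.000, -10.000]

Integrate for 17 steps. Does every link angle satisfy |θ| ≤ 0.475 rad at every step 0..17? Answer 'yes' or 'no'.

apply F[0]=+10.000 → step 1: x=-0.000, v=0.074, θ₁=-0.022, ω₁=-0.224, θ₂=-0.104, ω₂=-0.009
apply F[1]=+10.000 → step 2: x=0.003, v=0.231, θ₁=-0.029, ω₁=-0.511, θ₂=-0.104, ω₂=-0.071
apply F[2]=+10.000 → step 3: x=0.009, v=0.390, θ₁=-0.042, ω₁=-0.808, θ₂=-0.106, ω₂=-0.126
apply F[3]=+10.000 → step 4: x=0.019, v=0.551, θ₁=-0.061, ω₁=-1.123, θ₂=-0.109, ω₂=-0.168
apply F[4]=+10.000 → step 5: x=0.031, v=0.714, θ₁=-0.087, ω₁=-1.458, θ₂=-0.113, ω₂=-0.194
apply F[5]=+10.000 → step 6: x=0.047, v=0.881, θ₁=-0.120, ω₁=-1.819, θ₂=-0.117, ω₂=-0.201
apply F[6]=-7.885 → step 7: x=0.064, v=0.783, θ₁=-0.155, ω₁=-1.688, θ₂=-0.121, ω₂=-0.187
apply F[7]=-10.000 → step 8: x=0.078, v=0.659, θ₁=-0.187, ω₁=-1.533, θ₂=-0.124, ω₂=-0.149
apply F[8]=-10.000 → step 9: x=0.090, v=0.541, θ₁=-0.217, ω₁=-1.415, θ₂=-0.127, ω₂=-0.087
apply F[9]=-10.000 → step 10: x=0.100, v=0.429, θ₁=-0.244, ω₁=-1.330, θ₂=-0.128, ω₂=-0.003
apply F[10]=-10.000 → step 11: x=0.107, v=0.322, θ₁=-0.270, ω₁=-1.276, θ₂=-0.127, ω₂=0.103
apply F[11]=-10.000 → step 12: x=0.113, v=0.219, θ₁=-0.295, ω₁=-1.252, θ₂=-0.123, ω₂=0.232
apply F[12]=-10.000 → step 13: x=0.116, v=0.119, θ₁=-0.320, ω₁=-1.255, θ₂=-0.117, ω₂=0.382
apply F[13]=-10.000 → step 14: x=0.118, v=0.023, θ₁=-0.346, ω₁=-1.285, θ₂=-0.108, ω₂=0.556
apply F[14]=-10.000 → step 15: x=0.117, v=-0.071, θ₁=-0.372, ω₁=-1.340, θ₂=-0.095, ω₂=0.752
apply F[15]=-10.000 → step 16: x=0.115, v=-0.163, θ₁=-0.399, ω₁=-1.418, θ₂=-0.078, ω₂=0.971
apply F[16]=-10.000 → step 17: x=0.111, v=-0.254, θ₁=-0.429, ω₁=-1.516, θ₂=-0.056, ω₂=1.210
Max |angle| over trajectory = 0.429 rad; bound = 0.475 → within bound.

Answer: yes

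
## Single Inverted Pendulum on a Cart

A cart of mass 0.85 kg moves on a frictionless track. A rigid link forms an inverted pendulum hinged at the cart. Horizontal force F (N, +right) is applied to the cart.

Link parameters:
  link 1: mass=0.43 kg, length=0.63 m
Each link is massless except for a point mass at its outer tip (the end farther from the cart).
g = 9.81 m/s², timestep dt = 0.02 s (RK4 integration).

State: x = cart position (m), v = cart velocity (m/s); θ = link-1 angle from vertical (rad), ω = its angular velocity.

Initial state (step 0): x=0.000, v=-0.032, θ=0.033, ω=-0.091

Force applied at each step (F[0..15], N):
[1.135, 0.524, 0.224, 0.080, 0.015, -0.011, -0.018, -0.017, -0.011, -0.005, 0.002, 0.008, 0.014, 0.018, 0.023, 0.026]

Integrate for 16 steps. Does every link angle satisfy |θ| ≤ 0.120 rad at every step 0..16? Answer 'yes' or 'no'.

Answer: yes

Derivation:
apply F[0]=+1.135 → step 1: x=-0.000, v=-0.008, θ=0.031, ω=-0.118
apply F[1]=+0.524 → step 2: x=-0.000, v=0.001, θ=0.028, ω=-0.124
apply F[2]=+0.224 → step 3: x=-0.000, v=0.003, θ=0.026, ω=-0.120
apply F[3]=+0.080 → step 4: x=-0.000, v=0.003, θ=0.024, ω=-0.111
apply F[4]=+0.015 → step 5: x=-0.000, v=0.001, θ=0.022, ω=-0.101
apply F[5]=-0.011 → step 6: x=-0.000, v=-0.001, θ=0.020, ω=-0.091
apply F[6]=-0.018 → step 7: x=-0.000, v=-0.004, θ=0.018, ω=-0.081
apply F[7]=-0.017 → step 8: x=-0.000, v=-0.006, θ=0.016, ω=-0.073
apply F[8]=-0.011 → step 9: x=-0.001, v=-0.008, θ=0.015, ω=-0.065
apply F[9]=-0.005 → step 10: x=-0.001, v=-0.009, θ=0.014, ω=-0.058
apply F[10]=+0.002 → step 11: x=-0.001, v=-0.010, θ=0.013, ω=-0.052
apply F[11]=+0.008 → step 12: x=-0.001, v=-0.011, θ=0.012, ω=-0.046
apply F[12]=+0.014 → step 13: x=-0.001, v=-0.012, θ=0.011, ω=-0.041
apply F[13]=+0.018 → step 14: x=-0.002, v=-0.013, θ=0.010, ω=-0.037
apply F[14]=+0.023 → step 15: x=-0.002, v=-0.013, θ=0.009, ω=-0.033
apply F[15]=+0.026 → step 16: x=-0.002, v=-0.014, θ=0.009, ω=-0.030
Max |angle| over trajectory = 0.033 rad; bound = 0.120 → within bound.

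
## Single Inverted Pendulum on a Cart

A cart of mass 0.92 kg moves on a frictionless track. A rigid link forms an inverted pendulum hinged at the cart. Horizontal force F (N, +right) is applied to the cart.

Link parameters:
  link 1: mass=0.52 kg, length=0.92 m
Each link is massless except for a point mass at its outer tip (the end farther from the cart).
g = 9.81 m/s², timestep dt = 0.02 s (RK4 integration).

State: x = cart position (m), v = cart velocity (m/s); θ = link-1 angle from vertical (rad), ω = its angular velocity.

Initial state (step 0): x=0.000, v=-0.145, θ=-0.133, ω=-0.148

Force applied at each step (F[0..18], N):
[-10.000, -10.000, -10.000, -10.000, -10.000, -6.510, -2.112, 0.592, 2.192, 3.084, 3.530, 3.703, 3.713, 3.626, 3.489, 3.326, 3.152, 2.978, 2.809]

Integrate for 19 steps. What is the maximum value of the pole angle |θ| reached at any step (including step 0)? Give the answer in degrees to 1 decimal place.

Answer: 7.7°

Derivation:
apply F[0]=-10.000 → step 1: x=-0.005, v=-0.346, θ=-0.134, ω=0.040
apply F[1]=-10.000 → step 2: x=-0.014, v=-0.547, θ=-0.131, ω=0.228
apply F[2]=-10.000 → step 3: x=-0.027, v=-0.748, θ=-0.125, ω=0.418
apply F[3]=-10.000 → step 4: x=-0.044, v=-0.951, θ=-0.115, ω=0.611
apply F[4]=-10.000 → step 5: x=-0.065, v=-1.156, θ=-0.100, ω=0.809
apply F[5]=-6.510 → step 6: x=-0.089, v=-1.287, θ=-0.083, ω=0.932
apply F[6]=-2.112 → step 7: x=-0.115, v=-1.326, θ=-0.064, ω=0.958
apply F[7]=+0.592 → step 8: x=-0.142, v=-1.307, θ=-0.045, ω=0.926
apply F[8]=+2.192 → step 9: x=-0.167, v=-1.256, θ=-0.027, ω=0.863
apply F[9]=+3.084 → step 10: x=-0.192, v=-1.187, θ=-0.011, ω=0.784
apply F[10]=+3.530 → step 11: x=-0.215, v=-1.110, θ=0.004, ω=0.699
apply F[11]=+3.703 → step 12: x=-0.236, v=-1.030, θ=0.017, ω=0.615
apply F[12]=+3.713 → step 13: x=-0.256, v=-0.952, θ=0.028, ω=0.535
apply F[13]=+3.626 → step 14: x=-0.274, v=-0.877, θ=0.038, ω=0.461
apply F[14]=+3.489 → step 15: x=-0.291, v=-0.806, θ=0.047, ω=0.393
apply F[15]=+3.326 → step 16: x=-0.306, v=-0.739, θ=0.054, ω=0.331
apply F[16]=+3.152 → step 17: x=-0.321, v=-0.677, θ=0.060, ω=0.276
apply F[17]=+2.978 → step 18: x=-0.334, v=-0.619, θ=0.065, ω=0.227
apply F[18]=+2.809 → step 19: x=-0.345, v=-0.566, θ=0.069, ω=0.183
Max |angle| over trajectory = 0.134 rad = 7.7°.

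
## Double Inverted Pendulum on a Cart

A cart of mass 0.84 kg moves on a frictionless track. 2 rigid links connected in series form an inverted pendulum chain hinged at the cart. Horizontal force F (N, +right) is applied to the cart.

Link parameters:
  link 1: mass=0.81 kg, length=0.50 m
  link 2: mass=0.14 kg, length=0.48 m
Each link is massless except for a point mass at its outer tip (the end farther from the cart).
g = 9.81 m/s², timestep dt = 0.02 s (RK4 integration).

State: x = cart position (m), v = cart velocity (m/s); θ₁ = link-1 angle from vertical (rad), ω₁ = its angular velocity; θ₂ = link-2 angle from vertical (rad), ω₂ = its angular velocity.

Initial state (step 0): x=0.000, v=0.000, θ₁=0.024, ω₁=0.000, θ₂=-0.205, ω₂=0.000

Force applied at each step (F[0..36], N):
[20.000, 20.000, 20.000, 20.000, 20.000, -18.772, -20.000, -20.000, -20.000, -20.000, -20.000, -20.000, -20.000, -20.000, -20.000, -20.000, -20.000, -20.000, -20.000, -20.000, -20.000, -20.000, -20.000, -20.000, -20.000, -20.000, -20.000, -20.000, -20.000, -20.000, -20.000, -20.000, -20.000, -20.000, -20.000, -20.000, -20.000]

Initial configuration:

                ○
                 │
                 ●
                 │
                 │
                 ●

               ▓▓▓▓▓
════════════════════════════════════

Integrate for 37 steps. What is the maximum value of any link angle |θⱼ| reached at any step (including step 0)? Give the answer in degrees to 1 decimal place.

apply F[0]=+20.000 → step 1: x=0.005, v=0.471, θ₁=0.015, ω₁=-0.919, θ₂=-0.206, ω₂=-0.110
apply F[1]=+20.000 → step 2: x=0.019, v=0.947, θ₁=-0.013, ω₁=-1.857, θ₂=-0.209, ω₂=-0.200
apply F[2]=+20.000 → step 3: x=0.043, v=1.428, θ₁=-0.060, ω₁=-2.824, θ₂=-0.214, ω₂=-0.254
apply F[3]=+20.000 → step 4: x=0.076, v=1.907, θ₁=-0.126, ω₁=-3.813, θ₂=-0.219, ω₂=-0.268
apply F[4]=+20.000 → step 5: x=0.119, v=2.370, θ₁=-0.212, ω₁=-4.790, θ₂=-0.224, ω₂=-0.260
apply F[5]=-18.772 → step 6: x=0.162, v=1.952, θ₁=-0.301, ω₁=-4.084, θ₂=-0.230, ω₂=-0.251
apply F[6]=-20.000 → step 7: x=0.197, v=1.543, θ₁=-0.376, ω₁=-3.451, θ₂=-0.234, ω₂=-0.204
apply F[7]=-20.000 → step 8: x=0.224, v=1.169, θ₁=-0.439, ω₁=-2.932, θ₂=-0.237, ω₂=-0.109
apply F[8]=-20.000 → step 9: x=0.244, v=0.823, θ₁=-0.494, ω₁=-2.510, θ₂=-0.238, ω₂=0.033
apply F[9]=-20.000 → step 10: x=0.257, v=0.499, θ₁=-0.540, ω₁=-2.167, θ₂=-0.236, ω₂=0.217
apply F[10]=-20.000 → step 11: x=0.264, v=0.193, θ₁=-0.581, ω₁=-1.887, θ₂=-0.229, ω₂=0.440
apply F[11]=-20.000 → step 12: x=0.265, v=-0.100, θ₁=-0.616, ω₁=-1.659, θ₂=-0.218, ω₂=0.698
apply F[12]=-20.000 → step 13: x=0.260, v=-0.381, θ₁=-0.647, ω₁=-1.473, θ₂=-0.201, ω₂=0.989
apply F[13]=-20.000 → step 14: x=0.250, v=-0.655, θ₁=-0.675, ω₁=-1.321, θ₂=-0.178, ω₂=1.312
apply F[14]=-20.000 → step 15: x=0.234, v=-0.923, θ₁=-0.700, ω₁=-1.197, θ₂=-0.148, ω₂=1.667
apply F[15]=-20.000 → step 16: x=0.213, v=-1.186, θ₁=-0.723, ω₁=-1.095, θ₂=-0.111, ω₂=2.054
apply F[16]=-20.000 → step 17: x=0.186, v=-1.446, θ₁=-0.744, ω₁=-1.011, θ₂=-0.066, ω₂=2.473
apply F[17]=-20.000 → step 18: x=0.155, v=-1.704, θ₁=-0.764, ω₁=-0.938, θ₂=-0.012, ω₂=2.924
apply F[18]=-20.000 → step 19: x=0.118, v=-1.961, θ₁=-0.782, ω₁=-0.871, θ₂=0.051, ω₂=3.406
apply F[19]=-20.000 → step 20: x=0.076, v=-2.218, θ₁=-0.799, ω₁=-0.806, θ₂=0.124, ω₂=3.919
apply F[20]=-20.000 → step 21: x=0.030, v=-2.474, θ₁=-0.814, ω₁=-0.737, θ₂=0.208, ω₂=4.462
apply F[21]=-20.000 → step 22: x=-0.023, v=-2.730, θ₁=-0.828, ω₁=-0.657, θ₂=0.303, ω₂=5.033
apply F[22]=-20.000 → step 23: x=-0.080, v=-2.986, θ₁=-0.840, ω₁=-0.562, θ₂=0.410, ω₂=5.630
apply F[23]=-20.000 → step 24: x=-0.142, v=-3.240, θ₁=-0.850, ω₁=-0.444, θ₂=0.528, ω₂=6.250
apply F[24]=-20.000 → step 25: x=-0.209, v=-3.490, θ₁=-0.858, ω₁=-0.301, θ₂=0.660, ω₂=6.890
apply F[25]=-20.000 → step 26: x=-0.282, v=-3.736, θ₁=-0.862, ω₁=-0.129, θ₂=0.804, ω₂=7.547
apply F[26]=-20.000 → step 27: x=-0.359, v=-3.974, θ₁=-0.863, ω₁=0.072, θ₂=0.962, ω₂=8.213
apply F[27]=-20.000 → step 28: x=-0.440, v=-4.201, θ₁=-0.859, ω₁=0.296, θ₂=1.133, ω₂=8.881
apply F[28]=-20.000 → step 29: x=-0.527, v=-4.416, θ₁=-0.851, ω₁=0.535, θ₂=1.317, ω₂=9.535
apply F[29]=-20.000 → step 30: x=-0.617, v=-4.614, θ₁=-0.838, ω₁=0.772, θ₂=1.514, ω₂=10.152
apply F[30]=-20.000 → step 31: x=-0.711, v=-4.797, θ₁=-0.820, ω₁=0.985, θ₂=1.722, ω₂=10.702
apply F[31]=-20.000 → step 32: x=-0.809, v=-4.964, θ₁=-0.799, ω₁=1.148, θ₂=1.941, ω₂=11.144
apply F[32]=-20.000 → step 33: x=-0.910, v=-5.119, θ₁=-0.775, ω₁=1.235, θ₂=2.167, ω₂=11.433
apply F[33]=-20.000 → step 34: x=-1.013, v=-5.270, θ₁=-0.750, ω₁=1.233, θ₂=2.397, ω₂=11.531
apply F[34]=-20.000 → step 35: x=-1.120, v=-5.427, θ₁=-0.726, ω₁=1.144, θ₂=2.627, ω₂=11.420
apply F[35]=-20.000 → step 36: x=-1.231, v=-5.597, θ₁=-0.705, ω₁=0.992, θ₂=2.853, ω₂=11.110
apply F[36]=-20.000 → step 37: x=-1.344, v=-5.788, θ₁=-0.687, ω₁=0.811, θ₂=3.070, ω₂=10.637
Max |angle| over trajectory = 3.070 rad = 175.9°.

Answer: 175.9°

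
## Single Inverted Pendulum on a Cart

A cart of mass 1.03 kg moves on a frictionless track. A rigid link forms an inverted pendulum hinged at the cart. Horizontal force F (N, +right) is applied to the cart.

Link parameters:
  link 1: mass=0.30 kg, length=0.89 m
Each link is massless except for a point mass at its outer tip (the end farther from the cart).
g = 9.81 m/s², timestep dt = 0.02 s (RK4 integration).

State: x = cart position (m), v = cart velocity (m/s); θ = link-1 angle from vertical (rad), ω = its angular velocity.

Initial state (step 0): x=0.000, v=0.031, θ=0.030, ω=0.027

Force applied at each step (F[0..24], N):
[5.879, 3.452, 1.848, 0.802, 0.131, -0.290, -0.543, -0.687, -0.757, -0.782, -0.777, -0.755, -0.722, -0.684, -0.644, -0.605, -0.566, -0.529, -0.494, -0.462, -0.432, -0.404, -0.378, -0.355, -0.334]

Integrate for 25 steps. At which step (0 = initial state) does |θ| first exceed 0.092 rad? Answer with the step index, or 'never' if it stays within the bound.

apply F[0]=+5.879 → step 1: x=0.002, v=0.143, θ=0.029, ω=-0.093
apply F[1]=+3.452 → step 2: x=0.005, v=0.209, θ=0.027, ω=-0.160
apply F[2]=+1.848 → step 3: x=0.010, v=0.243, θ=0.023, ω=-0.193
apply F[3]=+0.802 → step 4: x=0.015, v=0.258, θ=0.019, ω=-0.205
apply F[4]=+0.131 → step 5: x=0.020, v=0.259, θ=0.015, ω=-0.202
apply F[5]=-0.290 → step 6: x=0.025, v=0.253, θ=0.011, ω=-0.192
apply F[6]=-0.543 → step 7: x=0.030, v=0.242, θ=0.008, ω=-0.178
apply F[7]=-0.687 → step 8: x=0.035, v=0.228, θ=0.004, ω=-0.161
apply F[8]=-0.757 → step 9: x=0.039, v=0.213, θ=0.001, ω=-0.144
apply F[9]=-0.782 → step 10: x=0.043, v=0.198, θ=-0.002, ω=-0.127
apply F[10]=-0.777 → step 11: x=0.047, v=0.183, θ=-0.004, ω=-0.111
apply F[11]=-0.755 → step 12: x=0.051, v=0.169, θ=-0.006, ω=-0.096
apply F[12]=-0.722 → step 13: x=0.054, v=0.155, θ=-0.008, ω=-0.082
apply F[13]=-0.684 → step 14: x=0.057, v=0.142, θ=-0.009, ω=-0.069
apply F[14]=-0.644 → step 15: x=0.060, v=0.130, θ=-0.011, ω=-0.058
apply F[15]=-0.605 → step 16: x=0.062, v=0.119, θ=-0.012, ω=-0.048
apply F[16]=-0.566 → step 17: x=0.064, v=0.109, θ=-0.012, ω=-0.039
apply F[17]=-0.529 → step 18: x=0.066, v=0.099, θ=-0.013, ω=-0.031
apply F[18]=-0.494 → step 19: x=0.068, v=0.091, θ=-0.014, ω=-0.024
apply F[19]=-0.462 → step 20: x=0.070, v=0.082, θ=-0.014, ω=-0.018
apply F[20]=-0.432 → step 21: x=0.072, v=0.075, θ=-0.014, ω=-0.013
apply F[21]=-0.404 → step 22: x=0.073, v=0.068, θ=-0.015, ω=-0.008
apply F[22]=-0.378 → step 23: x=0.074, v=0.061, θ=-0.015, ω=-0.004
apply F[23]=-0.355 → step 24: x=0.075, v=0.055, θ=-0.015, ω=-0.001
apply F[24]=-0.334 → step 25: x=0.077, v=0.050, θ=-0.015, ω=0.002
max |θ| = 0.030 ≤ 0.092 over all 26 states.

Answer: never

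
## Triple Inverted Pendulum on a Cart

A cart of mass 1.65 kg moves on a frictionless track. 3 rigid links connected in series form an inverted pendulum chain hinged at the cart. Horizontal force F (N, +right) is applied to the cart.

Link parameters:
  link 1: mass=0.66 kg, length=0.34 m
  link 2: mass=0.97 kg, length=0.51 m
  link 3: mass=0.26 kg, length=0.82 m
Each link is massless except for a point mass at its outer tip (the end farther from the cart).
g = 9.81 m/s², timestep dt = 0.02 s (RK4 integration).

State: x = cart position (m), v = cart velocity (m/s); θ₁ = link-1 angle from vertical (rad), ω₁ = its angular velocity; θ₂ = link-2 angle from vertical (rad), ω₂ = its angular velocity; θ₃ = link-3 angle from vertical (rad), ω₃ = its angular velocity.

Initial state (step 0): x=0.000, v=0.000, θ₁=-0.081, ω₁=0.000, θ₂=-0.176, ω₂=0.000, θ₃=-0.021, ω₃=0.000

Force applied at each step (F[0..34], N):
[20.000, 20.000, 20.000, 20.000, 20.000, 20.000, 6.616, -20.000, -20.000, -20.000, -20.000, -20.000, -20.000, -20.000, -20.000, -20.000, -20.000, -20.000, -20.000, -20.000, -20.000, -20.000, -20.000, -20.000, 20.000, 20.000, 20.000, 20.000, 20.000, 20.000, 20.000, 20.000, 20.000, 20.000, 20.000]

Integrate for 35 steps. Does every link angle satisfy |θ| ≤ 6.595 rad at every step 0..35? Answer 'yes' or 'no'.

apply F[0]=+20.000 → step 1: x=0.003, v=0.259, θ₁=-0.088, ω₁=-0.720, θ₂=-0.177, ω₂=-0.102, θ₃=-0.021, ω₃=0.040
apply F[1]=+20.000 → step 2: x=0.010, v=0.519, θ₁=-0.110, ω₁=-1.468, θ₂=-0.180, ω₂=-0.187, θ₃=-0.019, ω₃=0.079
apply F[2]=+20.000 → step 3: x=0.023, v=0.781, θ₁=-0.147, ω₁=-2.265, θ₂=-0.184, ω₂=-0.240, θ₃=-0.017, ω₃=0.113
apply F[3]=+20.000 → step 4: x=0.042, v=1.042, θ₁=-0.201, ω₁=-3.113, θ₂=-0.189, ω₂=-0.257, θ₃=-0.015, ω₃=0.138
apply F[4]=+20.000 → step 5: x=0.065, v=1.296, θ₁=-0.272, ω₁=-3.983, θ₂=-0.194, ω₂=-0.252, θ₃=-0.012, ω₃=0.150
apply F[5]=+20.000 → step 6: x=0.093, v=1.532, θ₁=-0.360, ω₁=-4.806, θ₂=-0.200, ω₂=-0.265, θ₃=-0.009, ω₃=0.145
apply F[6]=+6.616 → step 7: x=0.125, v=1.603, θ₁=-0.460, ω₁=-5.208, θ₂=-0.205, ω₂=-0.285, θ₃=-0.006, ω₃=0.140
apply F[7]=-20.000 → step 8: x=0.155, v=1.403, θ₁=-0.563, ω₁=-5.095, θ₂=-0.210, ω₂=-0.165, θ₃=-0.003, ω₃=0.162
apply F[8]=-20.000 → step 9: x=0.181, v=1.210, θ₁=-0.665, ω₁=-5.106, θ₂=-0.211, ω₂=-0.010, θ₃=0.000, ω₃=0.184
apply F[9]=-20.000 → step 10: x=0.203, v=1.016, θ₁=-0.768, ω₁=-5.207, θ₂=-0.210, ω₂=0.161, θ₃=0.004, ω₃=0.202
apply F[10]=-20.000 → step 11: x=0.221, v=0.819, θ₁=-0.873, ω₁=-5.371, θ₂=-0.205, ω₂=0.330, θ₃=0.008, ω₃=0.217
apply F[11]=-20.000 → step 12: x=0.236, v=0.615, θ₁=-0.983, ω₁=-5.584, θ₂=-0.197, ω₂=0.483, θ₃=0.013, ω₃=0.227
apply F[12]=-20.000 → step 13: x=0.246, v=0.402, θ₁=-1.097, ω₁=-5.839, θ₂=-0.186, ω₂=0.604, θ₃=0.017, ω₃=0.232
apply F[13]=-20.000 → step 14: x=0.252, v=0.177, θ₁=-1.217, ω₁=-6.138, θ₂=-0.173, ω₂=0.683, θ₃=0.022, ω₃=0.235
apply F[14]=-20.000 → step 15: x=0.253, v=-0.060, θ₁=-1.343, ω₁=-6.492, θ₂=-0.159, ω₂=0.706, θ₃=0.027, ω₃=0.235
apply F[15]=-20.000 → step 16: x=0.249, v=-0.313, θ₁=-1.477, ω₁=-6.919, θ₂=-0.145, ω₂=0.657, θ₃=0.031, ω₃=0.234
apply F[16]=-20.000 → step 17: x=0.240, v=-0.586, θ₁=-1.620, ω₁=-7.449, θ₂=-0.133, ω₂=0.512, θ₃=0.036, ω₃=0.232
apply F[17]=-20.000 → step 18: x=0.226, v=-0.884, θ₁=-1.776, ω₁=-8.130, θ₂=-0.125, ω₂=0.237, θ₃=0.041, ω₃=0.232
apply F[18]=-20.000 → step 19: x=0.205, v=-1.218, θ₁=-1.947, ω₁=-9.041, θ₂=-0.125, ω₂=-0.228, θ₃=0.045, ω₃=0.236
apply F[19]=-20.000 → step 20: x=0.177, v=-1.605, θ₁=-2.140, ω₁=-10.314, θ₂=-0.136, ω₂=-0.983, θ₃=0.050, ω₃=0.249
apply F[20]=-20.000 → step 21: x=0.140, v=-2.072, θ₁=-2.364, ω₁=-12.193, θ₂=-0.167, ω₂=-2.223, θ₃=0.056, ω₃=0.287
apply F[21]=-20.000 → step 22: x=0.093, v=-2.652, θ₁=-2.634, ω₁=-15.104, θ₂=-0.231, ω₂=-4.337, θ₃=0.062, ω₃=0.406
apply F[22]=-20.000 → step 23: x=0.033, v=-3.285, θ₁=-2.978, ω₁=-19.383, θ₂=-0.351, ω₂=-7.978, θ₃=0.074, ω₃=0.815
apply F[23]=-20.000 → step 24: x=-0.035, v=-3.406, θ₁=-3.404, ω₁=-22.688, θ₂=-0.558, ω₂=-12.585, θ₃=0.100, ω₃=1.915
apply F[24]=+20.000 → step 25: x=-0.093, v=-2.401, θ₁=-3.842, ω₁=-20.763, θ₂=-0.834, ω₂=-14.578, θ₃=0.148, ω₃=2.727
apply F[25]=+20.000 → step 26: x=-0.133, v=-1.571, θ₁=-4.236, ω₁=-18.767, θ₂=-1.130, ω₂=-14.852, θ₃=0.202, ω₃=2.574
apply F[26]=+20.000 → step 27: x=-0.158, v=-0.967, θ₁=-4.599, ω₁=-17.695, θ₂=-1.427, ω₂=-14.813, θ₃=0.248, ω₃=1.940
apply F[27]=+20.000 → step 28: x=-0.172, v=-0.481, θ₁=-4.949, ω₁=-17.371, θ₂=-1.723, ω₂=-14.798, θ₃=0.279, ω₃=1.167
apply F[28]=+20.000 → step 29: x=-0.177, v=-0.027, θ₁=-5.298, ω₁=-17.702, θ₂=-2.019, ω₂=-14.798, θ₃=0.295, ω₃=0.470
apply F[29]=+20.000 → step 30: x=-0.173, v=0.484, θ₁=-5.661, ω₁=-18.718, θ₂=-2.313, ω₂=-14.580, θ₃=0.300, ω₃=0.051
apply F[30]=+20.000 → step 31: x=-0.157, v=1.066, θ₁=-6.049, ω₁=-19.967, θ₂=-2.596, ω₂=-13.482, θ₃=0.300, ω₃=0.039
apply F[31]=+20.000 → step 32: x=-0.132, v=1.349, θ₁=-6.448, ω₁=-19.534, θ₂=-2.842, ω₂=-10.866, θ₃=0.302, ω₃=0.136
apply F[32]=+20.000 → step 33: x=-0.106, v=1.183, θ₁=-6.820, ω₁=-17.586, θ₂=-3.028, ω₂=-7.775, θ₃=0.304, ω₃=0.048
apply F[33]=+20.000 → step 34: x=-0.086, v=0.893, θ₁=-7.154, ω₁=-15.890, θ₂=-3.156, ω₂=-5.056, θ₃=0.303, ω₃=-0.102
apply F[34]=+20.000 → step 35: x=-0.070, v=0.618, θ₁=-7.460, ω₁=-14.860, θ₂=-3.232, ω₂=-2.649, θ₃=0.300, ω₃=-0.234
Max |angle| over trajectory = 7.460 rad; bound = 6.595 → exceeded.

Answer: no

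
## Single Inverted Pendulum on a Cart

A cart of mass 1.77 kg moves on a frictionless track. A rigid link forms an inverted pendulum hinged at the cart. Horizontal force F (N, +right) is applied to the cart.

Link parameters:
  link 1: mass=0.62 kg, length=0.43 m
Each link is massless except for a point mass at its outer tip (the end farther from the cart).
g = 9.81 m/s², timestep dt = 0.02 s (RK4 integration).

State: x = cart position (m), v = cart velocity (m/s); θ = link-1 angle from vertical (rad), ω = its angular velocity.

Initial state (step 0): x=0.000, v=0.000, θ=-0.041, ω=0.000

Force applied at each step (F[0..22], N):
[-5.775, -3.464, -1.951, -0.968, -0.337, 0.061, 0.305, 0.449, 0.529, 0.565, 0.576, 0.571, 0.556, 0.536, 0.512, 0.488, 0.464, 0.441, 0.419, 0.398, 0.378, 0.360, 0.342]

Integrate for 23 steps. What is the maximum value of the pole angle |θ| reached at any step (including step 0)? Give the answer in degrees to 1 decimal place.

apply F[0]=-5.775 → step 1: x=-0.001, v=-0.062, θ=-0.040, ω=0.127
apply F[1]=-3.464 → step 2: x=-0.002, v=-0.099, θ=-0.037, ω=0.194
apply F[2]=-1.951 → step 3: x=-0.004, v=-0.119, θ=-0.032, ω=0.224
apply F[3]=-0.968 → step 4: x=-0.007, v=-0.127, θ=-0.028, ω=0.231
apply F[4]=-0.337 → step 5: x=-0.009, v=-0.130, θ=-0.023, ω=0.224
apply F[5]=+0.061 → step 6: x=-0.012, v=-0.127, θ=-0.019, ω=0.209
apply F[6]=+0.305 → step 7: x=-0.015, v=-0.123, θ=-0.015, ω=0.191
apply F[7]=+0.449 → step 8: x=-0.017, v=-0.117, θ=-0.011, ω=0.171
apply F[8]=+0.529 → step 9: x=-0.019, v=-0.110, θ=-0.008, ω=0.151
apply F[9]=+0.565 → step 10: x=-0.021, v=-0.103, θ=-0.005, ω=0.132
apply F[10]=+0.576 → step 11: x=-0.023, v=-0.097, θ=-0.003, ω=0.115
apply F[11]=+0.571 → step 12: x=-0.025, v=-0.090, θ=-0.001, ω=0.099
apply F[12]=+0.556 → step 13: x=-0.027, v=-0.084, θ=0.001, ω=0.084
apply F[13]=+0.536 → step 14: x=-0.029, v=-0.078, θ=0.003, ω=0.071
apply F[14]=+0.512 → step 15: x=-0.030, v=-0.072, θ=0.004, ω=0.060
apply F[15]=+0.488 → step 16: x=-0.031, v=-0.067, θ=0.005, ω=0.050
apply F[16]=+0.464 → step 17: x=-0.033, v=-0.062, θ=0.006, ω=0.041
apply F[17]=+0.441 → step 18: x=-0.034, v=-0.058, θ=0.007, ω=0.033
apply F[18]=+0.419 → step 19: x=-0.035, v=-0.053, θ=0.007, ω=0.027
apply F[19]=+0.398 → step 20: x=-0.036, v=-0.049, θ=0.008, ω=0.021
apply F[20]=+0.378 → step 21: x=-0.037, v=-0.046, θ=0.008, ω=0.016
apply F[21]=+0.360 → step 22: x=-0.038, v=-0.042, θ=0.008, ω=0.012
apply F[22]=+0.342 → step 23: x=-0.039, v=-0.039, θ=0.009, ω=0.008
Max |angle| over trajectory = 0.041 rad = 2.3°.

Answer: 2.3°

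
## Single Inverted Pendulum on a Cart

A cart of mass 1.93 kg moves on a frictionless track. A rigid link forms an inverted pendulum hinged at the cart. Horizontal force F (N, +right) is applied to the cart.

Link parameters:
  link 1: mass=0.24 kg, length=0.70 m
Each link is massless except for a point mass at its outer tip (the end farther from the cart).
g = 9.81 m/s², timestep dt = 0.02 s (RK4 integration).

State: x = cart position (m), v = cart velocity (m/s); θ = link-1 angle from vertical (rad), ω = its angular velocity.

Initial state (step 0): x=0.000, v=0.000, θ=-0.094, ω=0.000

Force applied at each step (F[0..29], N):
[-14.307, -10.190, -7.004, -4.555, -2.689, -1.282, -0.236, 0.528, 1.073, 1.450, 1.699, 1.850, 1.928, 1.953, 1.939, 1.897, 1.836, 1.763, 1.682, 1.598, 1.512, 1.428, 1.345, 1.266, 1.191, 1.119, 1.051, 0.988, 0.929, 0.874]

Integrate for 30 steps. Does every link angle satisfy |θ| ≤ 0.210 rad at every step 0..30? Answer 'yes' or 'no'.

Answer: yes

Derivation:
apply F[0]=-14.307 → step 1: x=-0.001, v=-0.146, θ=-0.092, ω=0.181
apply F[1]=-10.190 → step 2: x=-0.005, v=-0.249, θ=-0.087, ω=0.303
apply F[2]=-7.004 → step 3: x=-0.011, v=-0.320, θ=-0.081, ω=0.380
apply F[3]=-4.555 → step 4: x=-0.018, v=-0.365, θ=-0.072, ω=0.423
apply F[4]=-2.689 → step 5: x=-0.026, v=-0.391, θ=-0.064, ω=0.441
apply F[5]=-1.282 → step 6: x=-0.033, v=-0.403, θ=-0.055, ω=0.442
apply F[6]=-0.236 → step 7: x=-0.042, v=-0.404, θ=-0.046, ω=0.429
apply F[7]=+0.528 → step 8: x=-0.050, v=-0.398, θ=-0.038, ω=0.408
apply F[8]=+1.073 → step 9: x=-0.057, v=-0.386, θ=-0.030, ω=0.382
apply F[9]=+1.450 → step 10: x=-0.065, v=-0.370, θ=-0.023, ω=0.352
apply F[10]=+1.699 → step 11: x=-0.072, v=-0.352, θ=-0.016, ω=0.321
apply F[11]=+1.850 → step 12: x=-0.079, v=-0.333, θ=-0.010, ω=0.289
apply F[12]=+1.928 → step 13: x=-0.085, v=-0.312, θ=-0.004, ω=0.258
apply F[13]=+1.953 → step 14: x=-0.092, v=-0.292, θ=0.000, ω=0.229
apply F[14]=+1.939 → step 15: x=-0.097, v=-0.272, θ=0.005, ω=0.201
apply F[15]=+1.897 → step 16: x=-0.102, v=-0.253, θ=0.008, ω=0.175
apply F[16]=+1.836 → step 17: x=-0.107, v=-0.234, θ=0.012, ω=0.151
apply F[17]=+1.763 → step 18: x=-0.112, v=-0.216, θ=0.015, ω=0.129
apply F[18]=+1.682 → step 19: x=-0.116, v=-0.199, θ=0.017, ω=0.109
apply F[19]=+1.598 → step 20: x=-0.120, v=-0.183, θ=0.019, ω=0.091
apply F[20]=+1.512 → step 21: x=-0.123, v=-0.168, θ=0.021, ω=0.075
apply F[21]=+1.428 → step 22: x=-0.126, v=-0.153, θ=0.022, ω=0.060
apply F[22]=+1.345 → step 23: x=-0.129, v=-0.140, θ=0.023, ω=0.048
apply F[23]=+1.266 → step 24: x=-0.132, v=-0.127, θ=0.024, ω=0.036
apply F[24]=+1.191 → step 25: x=-0.134, v=-0.116, θ=0.024, ω=0.026
apply F[25]=+1.119 → step 26: x=-0.137, v=-0.105, θ=0.025, ω=0.017
apply F[26]=+1.051 → step 27: x=-0.139, v=-0.094, θ=0.025, ω=0.010
apply F[27]=+0.988 → step 28: x=-0.140, v=-0.085, θ=0.025, ω=0.003
apply F[28]=+0.929 → step 29: x=-0.142, v=-0.076, θ=0.025, ω=-0.003
apply F[29]=+0.874 → step 30: x=-0.143, v=-0.067, θ=0.025, ω=-0.008
Max |angle| over trajectory = 0.094 rad; bound = 0.210 → within bound.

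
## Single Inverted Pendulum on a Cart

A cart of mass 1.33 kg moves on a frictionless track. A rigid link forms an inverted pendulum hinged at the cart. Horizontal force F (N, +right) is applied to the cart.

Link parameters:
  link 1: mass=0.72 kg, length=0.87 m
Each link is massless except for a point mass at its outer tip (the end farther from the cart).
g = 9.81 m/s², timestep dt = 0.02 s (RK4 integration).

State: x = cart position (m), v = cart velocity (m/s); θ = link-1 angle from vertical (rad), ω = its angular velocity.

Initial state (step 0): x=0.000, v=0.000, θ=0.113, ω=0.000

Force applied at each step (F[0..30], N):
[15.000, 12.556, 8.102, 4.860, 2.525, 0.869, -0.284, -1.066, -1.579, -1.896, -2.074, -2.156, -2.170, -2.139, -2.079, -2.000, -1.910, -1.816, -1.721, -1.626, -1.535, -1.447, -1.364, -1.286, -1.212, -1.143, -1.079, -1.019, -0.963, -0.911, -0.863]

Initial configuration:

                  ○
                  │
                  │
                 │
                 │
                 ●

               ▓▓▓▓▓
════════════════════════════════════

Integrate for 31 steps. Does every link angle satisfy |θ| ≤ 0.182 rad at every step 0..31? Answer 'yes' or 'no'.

Answer: yes

Derivation:
apply F[0]=+15.000 → step 1: x=0.002, v=0.212, θ=0.111, ω=-0.217
apply F[1]=+12.556 → step 2: x=0.008, v=0.389, θ=0.105, ω=-0.394
apply F[2]=+8.102 → step 3: x=0.017, v=0.500, θ=0.096, ω=-0.499
apply F[3]=+4.860 → step 4: x=0.028, v=0.563, θ=0.085, ω=-0.551
apply F[4]=+2.525 → step 5: x=0.039, v=0.593, θ=0.074, ω=-0.567
apply F[5]=+0.869 → step 6: x=0.051, v=0.599, θ=0.063, ω=-0.558
apply F[6]=-0.284 → step 7: x=0.063, v=0.589, θ=0.052, ω=-0.534
apply F[7]=-1.066 → step 8: x=0.075, v=0.568, θ=0.042, ω=-0.499
apply F[8]=-1.579 → step 9: x=0.086, v=0.540, θ=0.032, ω=-0.459
apply F[9]=-1.896 → step 10: x=0.096, v=0.509, θ=0.023, ω=-0.417
apply F[10]=-2.074 → step 11: x=0.106, v=0.476, θ=0.015, ω=-0.375
apply F[11]=-2.156 → step 12: x=0.115, v=0.442, θ=0.008, ω=-0.333
apply F[12]=-2.170 → step 13: x=0.124, v=0.409, θ=0.002, ω=-0.294
apply F[13]=-2.139 → step 14: x=0.131, v=0.377, θ=-0.003, ω=-0.257
apply F[14]=-2.079 → step 15: x=0.139, v=0.346, θ=-0.008, ω=-0.223
apply F[15]=-2.000 → step 16: x=0.145, v=0.317, θ=-0.012, ω=-0.192
apply F[16]=-1.910 → step 17: x=0.151, v=0.290, θ=-0.016, ω=-0.164
apply F[17]=-1.816 → step 18: x=0.157, v=0.264, θ=-0.019, ω=-0.139
apply F[18]=-1.721 → step 19: x=0.162, v=0.241, θ=-0.022, ω=-0.116
apply F[19]=-1.626 → step 20: x=0.167, v=0.219, θ=-0.024, ω=-0.096
apply F[20]=-1.535 → step 21: x=0.171, v=0.198, θ=-0.025, ω=-0.078
apply F[21]=-1.447 → step 22: x=0.175, v=0.179, θ=-0.027, ω=-0.062
apply F[22]=-1.364 → step 23: x=0.178, v=0.162, θ=-0.028, ω=-0.048
apply F[23]=-1.286 → step 24: x=0.181, v=0.145, θ=-0.029, ω=-0.036
apply F[24]=-1.212 → step 25: x=0.184, v=0.130, θ=-0.029, ω=-0.025
apply F[25]=-1.143 → step 26: x=0.186, v=0.116, θ=-0.030, ω=-0.016
apply F[26]=-1.079 → step 27: x=0.188, v=0.103, θ=-0.030, ω=-0.007
apply F[27]=-1.019 → step 28: x=0.190, v=0.091, θ=-0.030, ω=-0.000
apply F[28]=-0.963 → step 29: x=0.192, v=0.080, θ=-0.030, ω=0.006
apply F[29]=-0.911 → step 30: x=0.194, v=0.069, θ=-0.030, ω=0.011
apply F[30]=-0.863 → step 31: x=0.195, v=0.059, θ=-0.030, ω=0.016
Max |angle| over trajectory = 0.113 rad; bound = 0.182 → within bound.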